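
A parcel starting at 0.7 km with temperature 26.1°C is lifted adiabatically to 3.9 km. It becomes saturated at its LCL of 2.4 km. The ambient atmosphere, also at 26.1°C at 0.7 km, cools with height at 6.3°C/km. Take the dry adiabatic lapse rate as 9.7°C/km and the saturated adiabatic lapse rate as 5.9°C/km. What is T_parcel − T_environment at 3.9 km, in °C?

-5.18°C (parcel cooler than environment)

Parcel:
  700–2400 m, dry: Δz = 1.7 km ⇒ ΔT = -16.49°C; T = 9.61°C
  2400–3900 m, saturated: Δz = 1.5 km ⇒ ΔT = -8.85°C; T = 0.76°C
Environment:
  700–3900 m, environment: Δz = 3.2 km ⇒ ΔT = -20.16°C; T = 5.94°C
T_parcel − T_env = 0.76 − 5.94 = -5.18°C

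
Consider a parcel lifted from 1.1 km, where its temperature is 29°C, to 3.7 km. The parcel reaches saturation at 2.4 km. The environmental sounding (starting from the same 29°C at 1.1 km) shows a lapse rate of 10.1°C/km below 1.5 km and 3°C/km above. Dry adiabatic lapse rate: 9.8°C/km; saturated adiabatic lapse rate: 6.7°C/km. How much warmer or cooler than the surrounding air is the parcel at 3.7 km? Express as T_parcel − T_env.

-10.81°C (parcel cooler than environment)

Parcel:
  1100–2400 m, dry: Δz = 1.3 km ⇒ ΔT = -12.74°C; T = 16.26°C
  2400–3700 m, saturated: Δz = 1.3 km ⇒ ΔT = -8.71°C; T = 7.55°C
Environment:
  1100–1500 m, environment, lower layer: Δz = 0.4 km ⇒ ΔT = -4.04°C; T = 24.96°C
  1500–3700 m, environment, upper layer: Δz = 2.2 km ⇒ ΔT = -6.6°C; T = 18.36°C
T_parcel − T_env = 7.55 − 18.36 = -10.81°C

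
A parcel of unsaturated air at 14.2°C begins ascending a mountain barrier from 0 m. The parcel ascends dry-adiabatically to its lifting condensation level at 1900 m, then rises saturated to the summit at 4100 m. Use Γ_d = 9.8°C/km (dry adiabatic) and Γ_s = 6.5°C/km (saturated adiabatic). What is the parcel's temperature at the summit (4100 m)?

-18.72°C

0–1900 m, dry: Δz = 1.9 km ⇒ ΔT = -18.62°C; T = -4.42°C
1900–4100 m, saturated: Δz = 2.2 km ⇒ ΔT = -14.3°C; T = -18.72°C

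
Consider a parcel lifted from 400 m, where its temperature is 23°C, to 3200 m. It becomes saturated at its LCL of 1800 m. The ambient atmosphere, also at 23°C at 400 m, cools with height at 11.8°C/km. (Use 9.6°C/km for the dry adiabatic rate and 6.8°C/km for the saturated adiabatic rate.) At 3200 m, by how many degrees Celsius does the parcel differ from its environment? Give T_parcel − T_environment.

+10.08°C (parcel warmer than environment)

Parcel:
  From 400 m to 1800 m (dry): cools by 9.6 × 1.4 = 13.44°C, giving 9.56°C.
  From 1800 m to 3200 m (saturated): cools by 6.8 × 1.4 = 9.52°C, giving 0.04°C.
Environment:
  From 400 m to 3200 m (environment): cools by 11.8 × 2.8 = 33.04°C, giving -10.04°C.
T_parcel − T_env = 0.04 − (-10.04) = +10.08°C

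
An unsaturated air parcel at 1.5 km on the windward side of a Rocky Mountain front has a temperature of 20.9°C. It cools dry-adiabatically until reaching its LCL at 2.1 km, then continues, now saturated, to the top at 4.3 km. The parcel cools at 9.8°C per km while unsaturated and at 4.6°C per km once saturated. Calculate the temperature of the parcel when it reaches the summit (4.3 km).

1500–2100 m, dry: Δz = 0.6 km ⇒ ΔT = -5.88°C; T = 15.02°C
2100–4300 m, saturated: Δz = 2.2 km ⇒ ΔT = -10.12°C; T = 4.9°C

4.9°C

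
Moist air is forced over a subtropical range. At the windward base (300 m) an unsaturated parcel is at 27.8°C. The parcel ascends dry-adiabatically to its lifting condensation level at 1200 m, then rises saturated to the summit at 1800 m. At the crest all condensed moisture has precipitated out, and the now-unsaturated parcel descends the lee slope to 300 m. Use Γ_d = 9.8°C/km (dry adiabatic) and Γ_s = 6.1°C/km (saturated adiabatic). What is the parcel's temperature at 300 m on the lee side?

30.02°C

Dry to 1200 m: -9.8 × 0.9 km = -8.82°C, so T = 18.98°C.
Saturated to 1800 m: -6.1 × 0.6 km = -3.66°C, so T = 15.32°C.
Dry descent to 300 m: +9.8 × 1.5 km = +14.7°C, so T = 30.02°C.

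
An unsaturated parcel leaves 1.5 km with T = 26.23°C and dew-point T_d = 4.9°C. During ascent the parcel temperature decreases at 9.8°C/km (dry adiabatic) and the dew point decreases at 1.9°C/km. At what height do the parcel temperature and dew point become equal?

T and T_d converge at 9.8 − 1.9 = 7.9°C per km
Height above start = (26.23 − 4.9) / 7.9 = 2.7 km
LCL altitude = 1500 m + 2700 m = 4200 m

4.2 km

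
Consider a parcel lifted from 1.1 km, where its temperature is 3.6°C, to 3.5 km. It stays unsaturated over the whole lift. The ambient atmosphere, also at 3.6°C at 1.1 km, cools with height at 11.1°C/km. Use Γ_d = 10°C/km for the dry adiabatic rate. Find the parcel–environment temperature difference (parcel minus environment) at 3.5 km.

+2.64°C (parcel warmer than environment)

Parcel:
  1100 → 3500 m (dry, 10°C/km): ΔT = -10 × 2.4 = -24°C → T = -20.4°C
Environment:
  1100 → 3500 m (environment, 11.1°C/km): ΔT = -11.1 × 2.4 = -26.64°C → T = -23.04°C
T_parcel − T_env = -20.4 − (-23.04) = +2.64°C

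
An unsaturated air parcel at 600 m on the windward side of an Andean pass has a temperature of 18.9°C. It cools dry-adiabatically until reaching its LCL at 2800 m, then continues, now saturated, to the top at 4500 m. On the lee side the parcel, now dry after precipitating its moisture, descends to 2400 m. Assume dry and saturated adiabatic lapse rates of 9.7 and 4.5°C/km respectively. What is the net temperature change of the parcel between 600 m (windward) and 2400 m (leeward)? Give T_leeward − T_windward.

-8.62°C

From 600 m to 2800 m (dry): cools by 9.7 × 2.2 = 21.34°C, giving -2.44°C.
From 2800 m to 4500 m (saturated): cools by 4.5 × 1.7 = 7.65°C, giving -10.09°C.
From 4500 m to 2400 m (dry descent): warms by 9.7 × 2.1 = 20.37°C, giving 10.28°C.
Net change vs windward start: 10.28 − 18.9 = -8.62°C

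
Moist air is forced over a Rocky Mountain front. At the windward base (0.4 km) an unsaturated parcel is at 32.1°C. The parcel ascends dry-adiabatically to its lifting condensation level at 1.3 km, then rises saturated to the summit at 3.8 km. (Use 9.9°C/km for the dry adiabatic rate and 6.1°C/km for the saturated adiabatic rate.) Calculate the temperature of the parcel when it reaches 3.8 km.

7.94°C

400 → 1300 m (dry, 9.9°C/km): ΔT = -9.9 × 0.9 = -8.91°C → T = 23.19°C
1300 → 3800 m (saturated, 6.1°C/km): ΔT = -6.1 × 2.5 = -15.25°C → T = 7.94°C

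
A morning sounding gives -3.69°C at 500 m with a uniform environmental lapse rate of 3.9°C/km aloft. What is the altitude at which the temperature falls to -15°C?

3400 m

Height above start = (-3.69 − (-15)) / 3.9 = 2.9 km
Altitude = 500 m + 2900 m = 3400 m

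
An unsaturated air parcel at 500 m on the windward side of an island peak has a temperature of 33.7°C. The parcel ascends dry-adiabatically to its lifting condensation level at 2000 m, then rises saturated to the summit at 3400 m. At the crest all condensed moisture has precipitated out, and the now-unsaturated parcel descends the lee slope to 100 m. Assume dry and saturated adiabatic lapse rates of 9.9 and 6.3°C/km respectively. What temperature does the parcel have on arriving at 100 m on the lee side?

42.7°C

500 → 2000 m (dry, 9.9°C/km): ΔT = -9.9 × 1.5 = -14.85°C → T = 18.85°C
2000 → 3400 m (saturated, 6.3°C/km): ΔT = -6.3 × 1.4 = -8.82°C → T = 10.03°C
3400 → 100 m (dry descent, 9.9°C/km): ΔT = +9.9 × 3.3 = +32.67°C → T = 42.7°C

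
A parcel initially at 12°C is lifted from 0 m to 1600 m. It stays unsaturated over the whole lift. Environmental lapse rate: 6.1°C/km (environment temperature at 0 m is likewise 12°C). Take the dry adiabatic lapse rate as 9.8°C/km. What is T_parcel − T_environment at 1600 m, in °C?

-5.92°C (parcel cooler than environment)

Parcel:
  0–1600 m, dry: Δz = 1.6 km ⇒ ΔT = -15.68°C; T = -3.68°C
Environment:
  0–1600 m, environment: Δz = 1.6 km ⇒ ΔT = -9.76°C; T = 2.24°C
T_parcel − T_env = -3.68 − 2.24 = -5.92°C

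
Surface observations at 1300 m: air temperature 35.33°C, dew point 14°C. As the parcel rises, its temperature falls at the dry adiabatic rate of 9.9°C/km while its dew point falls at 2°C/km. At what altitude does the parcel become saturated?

T and T_d converge at 9.9 − 2 = 7.9°C per km
Height above start = (35.33 − 14) / 7.9 = 2.7 km
LCL altitude = 1300 m + 2700 m = 4000 m

4000 m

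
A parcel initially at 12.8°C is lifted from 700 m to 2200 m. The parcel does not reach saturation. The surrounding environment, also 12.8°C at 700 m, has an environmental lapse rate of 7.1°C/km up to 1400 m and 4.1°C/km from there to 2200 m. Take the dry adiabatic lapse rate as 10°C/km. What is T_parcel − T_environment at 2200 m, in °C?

-6.75°C (parcel cooler than environment)

Parcel:
  Dry to 2200 m: -10 × 1.5 km = -15°C, so T = -2.2°C.
Environment:
  Environment, lower layer to 1400 m: -7.1 × 0.7 km = -4.97°C, so T = 7.83°C.
  Environment, upper layer to 2200 m: -4.1 × 0.8 km = -3.28°C, so T = 4.55°C.
T_parcel − T_env = -2.2 − 4.55 = -6.75°C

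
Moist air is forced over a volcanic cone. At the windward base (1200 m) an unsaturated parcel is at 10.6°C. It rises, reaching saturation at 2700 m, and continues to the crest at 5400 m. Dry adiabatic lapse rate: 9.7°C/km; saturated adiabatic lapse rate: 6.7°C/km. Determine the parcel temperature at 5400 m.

-22.04°C

Dry to 2700 m: -9.7 × 1.5 km = -14.55°C, so T = -3.95°C.
Saturated to 5400 m: -6.7 × 2.7 km = -18.09°C, so T = -22.04°C.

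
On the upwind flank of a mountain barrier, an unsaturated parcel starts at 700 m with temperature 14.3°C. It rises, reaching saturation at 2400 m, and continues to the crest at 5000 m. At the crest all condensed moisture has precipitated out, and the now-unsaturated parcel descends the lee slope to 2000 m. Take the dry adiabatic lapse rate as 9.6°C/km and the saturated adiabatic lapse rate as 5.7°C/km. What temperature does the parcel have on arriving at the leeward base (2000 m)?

11.96°C

Dry to 2400 m: -9.6 × 1.7 km = -16.32°C, so T = -2.02°C.
Saturated to 5000 m: -5.7 × 2.6 km = -14.82°C, so T = -16.84°C.
Dry descent to 2000 m: +9.6 × 3 km = +28.8°C, so T = 11.96°C.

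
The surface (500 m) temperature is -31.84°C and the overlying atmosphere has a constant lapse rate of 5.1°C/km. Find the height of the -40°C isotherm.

Height above start = (-31.84 − (-40)) / 5.1 = 1.6 km
Altitude = 500 m + 1600 m = 2100 m

2100 m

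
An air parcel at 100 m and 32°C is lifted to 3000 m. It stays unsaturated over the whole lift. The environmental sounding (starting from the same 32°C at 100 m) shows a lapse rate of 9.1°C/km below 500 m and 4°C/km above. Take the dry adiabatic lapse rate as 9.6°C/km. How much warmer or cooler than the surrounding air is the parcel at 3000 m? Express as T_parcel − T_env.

Parcel:
  100–3000 m, dry: Δz = 2.9 km ⇒ ΔT = -27.84°C; T = 4.16°C
Environment:
  100–500 m, environment, lower layer: Δz = 0.4 km ⇒ ΔT = -3.64°C; T = 28.36°C
  500–3000 m, environment, upper layer: Δz = 2.5 km ⇒ ΔT = -10°C; T = 18.36°C
T_parcel − T_env = 4.16 − 18.36 = -14.2°C

-14.2°C (parcel cooler than environment)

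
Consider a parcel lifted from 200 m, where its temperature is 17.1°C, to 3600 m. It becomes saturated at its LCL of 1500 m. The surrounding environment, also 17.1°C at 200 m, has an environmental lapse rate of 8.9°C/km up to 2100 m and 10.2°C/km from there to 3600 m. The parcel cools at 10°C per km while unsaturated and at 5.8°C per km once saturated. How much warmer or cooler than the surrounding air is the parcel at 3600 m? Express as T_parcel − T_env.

+7.03°C (parcel warmer than environment)

Parcel:
  200 → 1500 m (dry, 10°C/km): ΔT = -10 × 1.3 = -13°C → T = 4.1°C
  1500 → 3600 m (saturated, 5.8°C/km): ΔT = -5.8 × 2.1 = -12.18°C → T = -8.08°C
Environment:
  200 → 2100 m (environment, lower layer, 8.9°C/km): ΔT = -8.9 × 1.9 = -16.91°C → T = 0.19°C
  2100 → 3600 m (environment, upper layer, 10.2°C/km): ΔT = -10.2 × 1.5 = -15.3°C → T = -15.11°C
T_parcel − T_env = -8.08 − (-15.11) = +7.03°C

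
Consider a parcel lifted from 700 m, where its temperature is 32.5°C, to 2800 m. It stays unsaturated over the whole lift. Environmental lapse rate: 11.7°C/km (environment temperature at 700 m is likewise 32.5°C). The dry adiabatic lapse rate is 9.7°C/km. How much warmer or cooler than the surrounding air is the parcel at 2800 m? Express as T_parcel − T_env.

+4.2°C (parcel warmer than environment)

Parcel:
  700 → 2800 m (dry, 9.7°C/km): ΔT = -9.7 × 2.1 = -20.37°C → T = 12.13°C
Environment:
  700 → 2800 m (environment, 11.7°C/km): ΔT = -11.7 × 2.1 = -24.57°C → T = 7.93°C
T_parcel − T_env = 12.13 − 7.93 = +4.2°C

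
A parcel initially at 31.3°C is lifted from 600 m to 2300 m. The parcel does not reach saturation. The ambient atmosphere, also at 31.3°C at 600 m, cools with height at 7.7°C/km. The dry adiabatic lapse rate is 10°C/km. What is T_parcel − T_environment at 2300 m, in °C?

-3.91°C (parcel cooler than environment)

Parcel:
  600–2300 m, dry: Δz = 1.7 km ⇒ ΔT = -17°C; T = 14.3°C
Environment:
  600–2300 m, environment: Δz = 1.7 km ⇒ ΔT = -13.09°C; T = 18.21°C
T_parcel − T_env = 14.3 − 18.21 = -3.91°C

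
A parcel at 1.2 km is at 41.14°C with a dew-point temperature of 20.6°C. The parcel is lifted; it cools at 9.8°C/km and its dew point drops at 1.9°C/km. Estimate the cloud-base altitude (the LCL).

T and T_d converge at 9.8 − 1.9 = 7.9°C per km
Height above start = (41.14 − 20.6) / 7.9 = 2.6 km
LCL altitude = 1200 m + 2600 m = 3800 m

3.8 km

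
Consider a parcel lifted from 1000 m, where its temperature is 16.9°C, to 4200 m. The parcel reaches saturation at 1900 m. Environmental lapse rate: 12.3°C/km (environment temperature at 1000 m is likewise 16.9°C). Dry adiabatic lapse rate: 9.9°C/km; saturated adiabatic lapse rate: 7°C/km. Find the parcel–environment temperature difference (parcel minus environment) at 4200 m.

+14.35°C (parcel warmer than environment)

Parcel:
  Dry to 1900 m: -9.9 × 0.9 km = -8.91°C, so T = 7.99°C.
  Saturated to 4200 m: -7 × 2.3 km = -16.1°C, so T = -8.11°C.
Environment:
  Environment to 4200 m: -12.3 × 3.2 km = -39.36°C, so T = -22.46°C.
T_parcel − T_env = -8.11 − (-22.46) = +14.35°C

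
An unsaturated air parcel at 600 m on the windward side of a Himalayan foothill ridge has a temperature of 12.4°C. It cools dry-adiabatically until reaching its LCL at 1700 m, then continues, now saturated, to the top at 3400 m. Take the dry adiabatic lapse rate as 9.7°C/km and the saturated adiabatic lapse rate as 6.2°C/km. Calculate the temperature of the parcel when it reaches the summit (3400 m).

-8.81°C

600–1700 m, dry: Δz = 1.1 km ⇒ ΔT = -10.67°C; T = 1.73°C
1700–3400 m, saturated: Δz = 1.7 km ⇒ ΔT = -10.54°C; T = -8.81°C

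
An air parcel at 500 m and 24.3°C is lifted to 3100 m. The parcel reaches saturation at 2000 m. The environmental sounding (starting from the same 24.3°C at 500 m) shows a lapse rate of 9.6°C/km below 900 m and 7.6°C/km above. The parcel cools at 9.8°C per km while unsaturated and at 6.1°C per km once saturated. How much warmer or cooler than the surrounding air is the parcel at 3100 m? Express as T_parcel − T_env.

-0.85°C (parcel cooler than environment)

Parcel:
  500 → 2000 m (dry, 9.8°C/km): ΔT = -9.8 × 1.5 = -14.7°C → T = 9.6°C
  2000 → 3100 m (saturated, 6.1°C/km): ΔT = -6.1 × 1.1 = -6.71°C → T = 2.89°C
Environment:
  500 → 900 m (environment, lower layer, 9.6°C/km): ΔT = -9.6 × 0.4 = -3.84°C → T = 20.46°C
  900 → 3100 m (environment, upper layer, 7.6°C/km): ΔT = -7.6 × 2.2 = -16.72°C → T = 3.74°C
T_parcel − T_env = 2.89 − 3.74 = -0.85°C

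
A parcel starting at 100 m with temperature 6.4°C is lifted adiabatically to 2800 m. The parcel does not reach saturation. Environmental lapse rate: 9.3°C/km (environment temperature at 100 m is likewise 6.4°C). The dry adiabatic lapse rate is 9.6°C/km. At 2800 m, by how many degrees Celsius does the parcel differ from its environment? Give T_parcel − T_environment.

-0.81°C (parcel cooler than environment)

Parcel:
  From 100 m to 2800 m (dry): cools by 9.6 × 2.7 = 25.92°C, giving -19.52°C.
Environment:
  From 100 m to 2800 m (environment): cools by 9.3 × 2.7 = 25.11°C, giving -18.71°C.
T_parcel − T_env = -19.52 − (-18.71) = -0.81°C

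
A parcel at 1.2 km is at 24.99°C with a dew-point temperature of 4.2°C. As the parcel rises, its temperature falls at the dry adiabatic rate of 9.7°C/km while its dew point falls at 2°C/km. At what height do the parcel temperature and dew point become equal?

3.9 km

T and T_d converge at 9.7 − 2 = 7.7°C per km
Height above start = (24.99 − 4.2) / 7.7 = 2.7 km
LCL altitude = 1200 m + 2700 m = 3900 m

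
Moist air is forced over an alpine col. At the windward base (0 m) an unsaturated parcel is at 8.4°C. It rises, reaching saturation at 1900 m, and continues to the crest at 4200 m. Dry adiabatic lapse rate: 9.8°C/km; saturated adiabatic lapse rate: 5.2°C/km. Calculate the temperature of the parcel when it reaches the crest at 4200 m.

-22.18°C

0–1900 m, dry: Δz = 1.9 km ⇒ ΔT = -18.62°C; T = -10.22°C
1900–4200 m, saturated: Δz = 2.3 km ⇒ ΔT = -11.96°C; T = -22.18°C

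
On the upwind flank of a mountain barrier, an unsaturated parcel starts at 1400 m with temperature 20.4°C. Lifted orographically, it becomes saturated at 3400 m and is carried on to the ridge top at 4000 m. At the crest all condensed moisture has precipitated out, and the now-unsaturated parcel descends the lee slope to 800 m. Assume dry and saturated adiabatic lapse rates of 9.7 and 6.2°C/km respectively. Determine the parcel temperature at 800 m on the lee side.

1400 → 3400 m (dry, 9.7°C/km): ΔT = -9.7 × 2 = -19.4°C → T = 1°C
3400 → 4000 m (saturated, 6.2°C/km): ΔT = -6.2 × 0.6 = -3.72°C → T = -2.72°C
4000 → 800 m (dry descent, 9.7°C/km): ΔT = +9.7 × 3.2 = +31.04°C → T = 28.32°C

28.32°C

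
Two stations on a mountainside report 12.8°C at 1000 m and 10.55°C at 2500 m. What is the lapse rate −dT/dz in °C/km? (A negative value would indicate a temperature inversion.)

1.5°C/km

Γ = −ΔT/Δz = (12.8 − 10.55) / (2500 − 1000) m
  = 2.25°C / 1.5 km = 1.5°C/km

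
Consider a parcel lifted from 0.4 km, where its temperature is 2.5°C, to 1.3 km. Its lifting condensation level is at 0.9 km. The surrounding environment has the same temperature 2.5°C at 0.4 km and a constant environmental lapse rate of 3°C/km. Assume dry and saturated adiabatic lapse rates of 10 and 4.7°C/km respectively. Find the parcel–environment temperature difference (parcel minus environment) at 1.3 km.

-4.18°C (parcel cooler than environment)

Parcel:
  Dry to 900 m: -10 × 0.5 km = -5°C, so T = -2.5°C.
  Saturated to 1300 m: -4.7 × 0.4 km = -1.88°C, so T = -4.38°C.
Environment:
  Environment to 1300 m: -3 × 0.9 km = -2.7°C, so T = -0.2°C.
T_parcel − T_env = -4.38 − (-0.2) = -4.18°C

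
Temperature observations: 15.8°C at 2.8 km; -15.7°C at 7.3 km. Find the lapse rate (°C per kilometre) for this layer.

Γ = −ΔT/Δz = (15.8 − (-15.7)) / (7300 − 2800) m
  = 31.5°C / 4.5 km = 7°C/km

7°C/km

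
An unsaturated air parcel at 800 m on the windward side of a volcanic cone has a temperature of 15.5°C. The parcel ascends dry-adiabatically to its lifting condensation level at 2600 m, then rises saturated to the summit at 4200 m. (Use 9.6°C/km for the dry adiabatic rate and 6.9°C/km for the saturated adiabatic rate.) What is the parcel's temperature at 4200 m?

800–2600 m, dry: Δz = 1.8 km ⇒ ΔT = -17.28°C; T = -1.78°C
2600–4200 m, saturated: Δz = 1.6 km ⇒ ΔT = -11.04°C; T = -12.82°C

-12.82°C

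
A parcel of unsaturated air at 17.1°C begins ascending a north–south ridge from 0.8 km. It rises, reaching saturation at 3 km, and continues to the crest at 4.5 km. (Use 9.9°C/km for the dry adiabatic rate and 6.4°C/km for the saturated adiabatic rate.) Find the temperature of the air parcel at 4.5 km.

-14.28°C

800–3000 m, dry: Δz = 2.2 km ⇒ ΔT = -21.78°C; T = -4.68°C
3000–4500 m, saturated: Δz = 1.5 km ⇒ ΔT = -9.6°C; T = -14.28°C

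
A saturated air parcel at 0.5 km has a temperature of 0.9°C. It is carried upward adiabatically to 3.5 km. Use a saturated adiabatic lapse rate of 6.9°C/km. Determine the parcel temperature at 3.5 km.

Saturated adiabatic to 3500 m: -6.9 × 3 km = -20.7°C, so T = -19.8°C.

-19.8°C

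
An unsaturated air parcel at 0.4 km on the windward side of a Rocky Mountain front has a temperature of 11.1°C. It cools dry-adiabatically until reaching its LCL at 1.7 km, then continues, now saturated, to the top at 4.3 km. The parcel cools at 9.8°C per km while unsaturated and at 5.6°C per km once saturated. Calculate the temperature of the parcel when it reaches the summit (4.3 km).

-16.2°C

From 400 m to 1700 m (dry): cools by 9.8 × 1.3 = 12.74°C, giving -1.64°C.
From 1700 m to 4300 m (saturated): cools by 5.6 × 2.6 = 14.56°C, giving -16.2°C.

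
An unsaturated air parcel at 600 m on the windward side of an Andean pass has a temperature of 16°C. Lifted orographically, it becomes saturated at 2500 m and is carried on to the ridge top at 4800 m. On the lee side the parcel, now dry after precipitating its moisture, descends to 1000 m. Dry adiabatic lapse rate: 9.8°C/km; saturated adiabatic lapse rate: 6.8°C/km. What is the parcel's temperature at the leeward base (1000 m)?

18.98°C

600 → 2500 m (dry, 9.8°C/km): ΔT = -9.8 × 1.9 = -18.62°C → T = -2.62°C
2500 → 4800 m (saturated, 6.8°C/km): ΔT = -6.8 × 2.3 = -15.64°C → T = -18.26°C
4800 → 1000 m (dry descent, 9.8°C/km): ΔT = +9.8 × 3.8 = +37.24°C → T = 18.98°C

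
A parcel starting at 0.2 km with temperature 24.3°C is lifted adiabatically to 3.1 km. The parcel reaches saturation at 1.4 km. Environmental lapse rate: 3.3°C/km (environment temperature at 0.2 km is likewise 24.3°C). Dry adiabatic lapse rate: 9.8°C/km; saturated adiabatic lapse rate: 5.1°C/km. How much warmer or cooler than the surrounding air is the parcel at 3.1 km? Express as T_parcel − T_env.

-10.86°C (parcel cooler than environment)

Parcel:
  200–1400 m, dry: Δz = 1.2 km ⇒ ΔT = -11.76°C; T = 12.54°C
  1400–3100 m, saturated: Δz = 1.7 km ⇒ ΔT = -8.67°C; T = 3.87°C
Environment:
  200–3100 m, environment: Δz = 2.9 km ⇒ ΔT = -9.57°C; T = 14.73°C
T_parcel − T_env = 3.87 − 14.73 = -10.86°C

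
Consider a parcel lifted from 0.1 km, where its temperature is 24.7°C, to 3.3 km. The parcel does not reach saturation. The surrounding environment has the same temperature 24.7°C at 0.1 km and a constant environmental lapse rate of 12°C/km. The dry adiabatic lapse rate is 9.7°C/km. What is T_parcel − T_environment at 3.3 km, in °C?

+7.36°C (parcel warmer than environment)

Parcel:
  100 → 3300 m (dry, 9.7°C/km): ΔT = -9.7 × 3.2 = -31.04°C → T = -6.34°C
Environment:
  100 → 3300 m (environment, 12°C/km): ΔT = -12 × 3.2 = -38.4°C → T = -13.7°C
T_parcel − T_env = -6.34 − (-13.7) = +7.36°C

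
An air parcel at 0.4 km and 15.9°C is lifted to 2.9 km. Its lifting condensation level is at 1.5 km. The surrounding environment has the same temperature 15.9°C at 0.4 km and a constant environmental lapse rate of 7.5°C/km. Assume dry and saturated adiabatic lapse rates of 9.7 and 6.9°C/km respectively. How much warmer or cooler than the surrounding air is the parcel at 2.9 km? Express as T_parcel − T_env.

Parcel:
  400 → 1500 m (dry, 9.7°C/km): ΔT = -9.7 × 1.1 = -10.67°C → T = 5.23°C
  1500 → 2900 m (saturated, 6.9°C/km): ΔT = -6.9 × 1.4 = -9.66°C → T = -4.43°C
Environment:
  400 → 2900 m (environment, 7.5°C/km): ΔT = -7.5 × 2.5 = -18.75°C → T = -2.85°C
T_parcel − T_env = -4.43 − (-2.85) = -1.58°C

-1.58°C (parcel cooler than environment)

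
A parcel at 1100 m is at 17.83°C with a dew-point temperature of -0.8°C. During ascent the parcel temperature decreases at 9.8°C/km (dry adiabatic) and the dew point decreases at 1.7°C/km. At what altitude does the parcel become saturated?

T and T_d converge at 9.8 − 1.7 = 8.1°C per km
Height above start = (17.83 − (-0.8)) / 8.1 = 2.3 km
LCL altitude = 1100 m + 2300 m = 3400 m

3400 m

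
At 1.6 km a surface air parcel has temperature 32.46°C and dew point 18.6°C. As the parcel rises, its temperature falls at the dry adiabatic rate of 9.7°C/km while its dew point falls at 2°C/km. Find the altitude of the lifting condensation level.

T and T_d converge at 9.7 − 2 = 7.7°C per km
Height above start = (32.46 − 18.6) / 7.7 = 1.8 km
LCL altitude = 1600 m + 1800 m = 3400 m

3.4 km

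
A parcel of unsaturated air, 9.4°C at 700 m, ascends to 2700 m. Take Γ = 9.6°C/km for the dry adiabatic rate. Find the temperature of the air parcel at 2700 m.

-9.8°C

From 700 m to 2700 m (dry adiabatic): cools by 9.6 × 2 = 19.2°C, giving -9.8°C.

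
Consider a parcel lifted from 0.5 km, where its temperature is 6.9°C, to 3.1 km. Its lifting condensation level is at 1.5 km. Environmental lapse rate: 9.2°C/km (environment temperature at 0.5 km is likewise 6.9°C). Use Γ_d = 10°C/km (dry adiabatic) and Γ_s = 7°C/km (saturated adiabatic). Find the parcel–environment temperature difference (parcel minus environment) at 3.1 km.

+2.72°C (parcel warmer than environment)

Parcel:
  500 → 1500 m (dry, 10°C/km): ΔT = -10 × 1 = -10°C → T = -3.1°C
  1500 → 3100 m (saturated, 7°C/km): ΔT = -7 × 1.6 = -11.2°C → T = -14.3°C
Environment:
  500 → 3100 m (environment, 9.2°C/km): ΔT = -9.2 × 2.6 = -23.92°C → T = -17.02°C
T_parcel − T_env = -14.3 − (-17.02) = +2.72°C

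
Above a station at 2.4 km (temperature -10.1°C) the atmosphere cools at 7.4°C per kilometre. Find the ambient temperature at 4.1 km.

Environmental to 4100 m: -7.4 × 1.7 km = -12.58°C, so T = -22.68°C.

-22.68°C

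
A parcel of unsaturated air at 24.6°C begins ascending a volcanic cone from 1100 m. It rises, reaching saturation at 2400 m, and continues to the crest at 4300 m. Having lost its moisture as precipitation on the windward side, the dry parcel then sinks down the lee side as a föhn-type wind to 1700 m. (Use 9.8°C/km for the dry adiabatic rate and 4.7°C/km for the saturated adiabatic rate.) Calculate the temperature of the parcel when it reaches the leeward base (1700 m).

28.41°C

1100–2400 m, dry: Δz = 1.3 km ⇒ ΔT = -12.74°C; T = 11.86°C
2400–4300 m, saturated: Δz = 1.9 km ⇒ ΔT = -8.93°C; T = 2.93°C
4300–1700 m, dry descent: Δz = 2.6 km ⇒ ΔT = +25.48°C; T = 28.41°C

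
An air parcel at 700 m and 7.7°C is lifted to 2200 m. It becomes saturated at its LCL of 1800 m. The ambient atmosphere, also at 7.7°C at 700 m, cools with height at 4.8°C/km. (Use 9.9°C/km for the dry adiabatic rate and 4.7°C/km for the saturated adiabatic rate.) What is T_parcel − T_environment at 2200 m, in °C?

Parcel:
  700 → 1800 m (dry, 9.9°C/km): ΔT = -9.9 × 1.1 = -10.89°C → T = -3.19°C
  1800 → 2200 m (saturated, 4.7°C/km): ΔT = -4.7 × 0.4 = -1.88°C → T = -5.07°C
Environment:
  700 → 2200 m (environment, 4.8°C/km): ΔT = -4.8 × 1.5 = -7.2°C → T = 0.5°C
T_parcel − T_env = -5.07 − 0.5 = -5.57°C

-5.57°C (parcel cooler than environment)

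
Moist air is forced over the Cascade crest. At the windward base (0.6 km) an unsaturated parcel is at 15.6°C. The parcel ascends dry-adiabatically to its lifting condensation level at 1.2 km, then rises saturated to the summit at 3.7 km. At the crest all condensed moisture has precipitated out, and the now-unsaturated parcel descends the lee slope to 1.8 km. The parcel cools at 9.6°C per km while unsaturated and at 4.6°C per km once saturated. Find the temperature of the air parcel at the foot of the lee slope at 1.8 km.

16.58°C

From 600 m to 1200 m (dry): cools by 9.6 × 0.6 = 5.76°C, giving 9.84°C.
From 1200 m to 3700 m (saturated): cools by 4.6 × 2.5 = 11.5°C, giving -1.66°C.
From 3700 m to 1800 m (dry descent): warms by 9.6 × 1.9 = 18.24°C, giving 16.58°C.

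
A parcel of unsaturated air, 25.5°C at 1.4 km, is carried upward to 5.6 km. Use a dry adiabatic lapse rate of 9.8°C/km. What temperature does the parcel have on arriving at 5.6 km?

1400 → 5600 m (dry adiabatic, 9.8°C/km): ΔT = -9.8 × 4.2 = -41.16°C → T = -15.66°C

-15.66°C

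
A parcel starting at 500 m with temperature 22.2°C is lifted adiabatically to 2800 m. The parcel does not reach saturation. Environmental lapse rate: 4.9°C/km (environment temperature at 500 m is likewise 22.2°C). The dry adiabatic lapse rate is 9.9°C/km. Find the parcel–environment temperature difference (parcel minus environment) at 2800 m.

Parcel:
  500–2800 m, dry: Δz = 2.3 km ⇒ ΔT = -22.77°C; T = -0.57°C
Environment:
  500–2800 m, environment: Δz = 2.3 km ⇒ ΔT = -11.27°C; T = 10.93°C
T_parcel − T_env = -0.57 − 10.93 = -11.5°C

-11.5°C (parcel cooler than environment)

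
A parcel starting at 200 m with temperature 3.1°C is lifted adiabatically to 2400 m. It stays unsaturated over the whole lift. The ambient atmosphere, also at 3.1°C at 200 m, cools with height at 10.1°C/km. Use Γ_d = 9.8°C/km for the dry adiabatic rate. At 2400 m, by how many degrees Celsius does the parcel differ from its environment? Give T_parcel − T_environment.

+0.66°C (parcel warmer than environment)

Parcel:
  From 200 m to 2400 m (dry): cools by 9.8 × 2.2 = 21.56°C, giving -18.46°C.
Environment:
  From 200 m to 2400 m (environment): cools by 10.1 × 2.2 = 22.22°C, giving -19.12°C.
T_parcel − T_env = -18.46 − (-19.12) = +0.66°C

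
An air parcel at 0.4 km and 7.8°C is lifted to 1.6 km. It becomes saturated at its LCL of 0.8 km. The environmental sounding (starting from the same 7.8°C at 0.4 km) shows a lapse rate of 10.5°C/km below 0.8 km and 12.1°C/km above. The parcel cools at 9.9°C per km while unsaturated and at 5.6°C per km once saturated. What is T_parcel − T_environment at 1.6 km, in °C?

+5.44°C (parcel warmer than environment)

Parcel:
  400–800 m, dry: Δz = 0.4 km ⇒ ΔT = -3.96°C; T = 3.84°C
  800–1600 m, saturated: Δz = 0.8 km ⇒ ΔT = -4.48°C; T = -0.64°C
Environment:
  400–800 m, environment, lower layer: Δz = 0.4 km ⇒ ΔT = -4.2°C; T = 3.6°C
  800–1600 m, environment, upper layer: Δz = 0.8 km ⇒ ΔT = -9.68°C; T = -6.08°C
T_parcel − T_env = -0.64 − (-6.08) = +5.44°C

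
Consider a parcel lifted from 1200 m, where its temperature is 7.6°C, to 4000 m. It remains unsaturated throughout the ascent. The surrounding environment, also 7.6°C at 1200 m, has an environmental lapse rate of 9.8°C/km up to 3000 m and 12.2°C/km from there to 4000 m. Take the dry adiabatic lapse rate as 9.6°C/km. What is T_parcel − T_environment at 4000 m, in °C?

+2.96°C (parcel warmer than environment)

Parcel:
  From 1200 m to 4000 m (dry): cools by 9.6 × 2.8 = 26.88°C, giving -19.28°C.
Environment:
  From 1200 m to 3000 m (environment, lower layer): cools by 9.8 × 1.8 = 17.64°C, giving -10.04°C.
  From 3000 m to 4000 m (environment, upper layer): cools by 12.2 × 1 = 12.2°C, giving -22.24°C.
T_parcel − T_env = -19.28 − (-22.24) = +2.96°C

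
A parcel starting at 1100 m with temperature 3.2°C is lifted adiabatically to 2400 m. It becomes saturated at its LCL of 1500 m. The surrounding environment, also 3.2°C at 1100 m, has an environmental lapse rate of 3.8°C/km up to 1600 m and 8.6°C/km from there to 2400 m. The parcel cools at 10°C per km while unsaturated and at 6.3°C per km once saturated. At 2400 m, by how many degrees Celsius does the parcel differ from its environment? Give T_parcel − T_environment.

-0.89°C (parcel cooler than environment)

Parcel:
  Dry to 1500 m: -10 × 0.4 km = -4°C, so T = -0.8°C.
  Saturated to 2400 m: -6.3 × 0.9 km = -5.67°C, so T = -6.47°C.
Environment:
  Environment, lower layer to 1600 m: -3.8 × 0.5 km = -1.9°C, so T = 1.3°C.
  Environment, upper layer to 2400 m: -8.6 × 0.8 km = -6.88°C, so T = -5.58°C.
T_parcel − T_env = -6.47 − (-5.58) = -0.89°C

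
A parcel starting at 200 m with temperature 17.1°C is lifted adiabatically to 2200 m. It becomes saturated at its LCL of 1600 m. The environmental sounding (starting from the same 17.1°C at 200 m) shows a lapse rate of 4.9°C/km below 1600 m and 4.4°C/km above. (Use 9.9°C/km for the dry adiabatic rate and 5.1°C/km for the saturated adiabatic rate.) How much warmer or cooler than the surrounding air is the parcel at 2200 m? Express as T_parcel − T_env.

Parcel:
  200 → 1600 m (dry, 9.9°C/km): ΔT = -9.9 × 1.4 = -13.86°C → T = 3.24°C
  1600 → 2200 m (saturated, 5.1°C/km): ΔT = -5.1 × 0.6 = -3.06°C → T = 0.18°C
Environment:
  200 → 1600 m (environment, lower layer, 4.9°C/km): ΔT = -4.9 × 1.4 = -6.86°C → T = 10.24°C
  1600 → 2200 m (environment, upper layer, 4.4°C/km): ΔT = -4.4 × 0.6 = -2.64°C → T = 7.6°C
T_parcel − T_env = 0.18 − 7.6 = -7.42°C

-7.42°C (parcel cooler than environment)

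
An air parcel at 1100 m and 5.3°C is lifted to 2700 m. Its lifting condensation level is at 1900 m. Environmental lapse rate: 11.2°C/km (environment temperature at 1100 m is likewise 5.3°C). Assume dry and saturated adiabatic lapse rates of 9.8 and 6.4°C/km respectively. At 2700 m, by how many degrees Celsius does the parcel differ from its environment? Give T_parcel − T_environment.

Parcel:
  From 1100 m to 1900 m (dry): cools by 9.8 × 0.8 = 7.84°C, giving -2.54°C.
  From 1900 m to 2700 m (saturated): cools by 6.4 × 0.8 = 5.12°C, giving -7.66°C.
Environment:
  From 1100 m to 2700 m (environment): cools by 11.2 × 1.6 = 17.92°C, giving -12.62°C.
T_parcel − T_env = -7.66 − (-12.62) = +4.96°C

+4.96°C (parcel warmer than environment)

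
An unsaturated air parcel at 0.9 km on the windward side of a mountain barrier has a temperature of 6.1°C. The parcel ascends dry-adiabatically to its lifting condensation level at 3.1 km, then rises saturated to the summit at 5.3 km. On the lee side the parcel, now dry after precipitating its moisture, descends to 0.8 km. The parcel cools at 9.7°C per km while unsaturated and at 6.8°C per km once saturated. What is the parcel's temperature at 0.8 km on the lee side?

13.45°C

Dry to 3100 m: -9.7 × 2.2 km = -21.34°C, so T = -15.24°C.
Saturated to 5300 m: -6.8 × 2.2 km = -14.96°C, so T = -30.2°C.
Dry descent to 800 m: +9.7 × 4.5 km = +43.65°C, so T = 13.45°C.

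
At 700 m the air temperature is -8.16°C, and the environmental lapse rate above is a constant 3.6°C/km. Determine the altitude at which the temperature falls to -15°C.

Height above start = (-8.16 − (-15)) / 3.6 = 1.9 km
Altitude = 700 m + 1900 m = 2600 m

2600 m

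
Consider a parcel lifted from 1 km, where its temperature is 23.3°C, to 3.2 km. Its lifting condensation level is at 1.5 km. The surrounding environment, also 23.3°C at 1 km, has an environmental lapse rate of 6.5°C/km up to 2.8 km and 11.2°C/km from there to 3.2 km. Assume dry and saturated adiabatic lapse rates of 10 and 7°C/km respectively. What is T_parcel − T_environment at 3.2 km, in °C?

Parcel:
  1000–1500 m, dry: Δz = 0.5 km ⇒ ΔT = -5°C; T = 18.3°C
  1500–3200 m, saturated: Δz = 1.7 km ⇒ ΔT = -11.9°C; T = 6.4°C
Environment:
  1000–2800 m, environment, lower layer: Δz = 1.8 km ⇒ ΔT = -11.7°C; T = 11.6°C
  2800–3200 m, environment, upper layer: Δz = 0.4 km ⇒ ΔT = -4.48°C; T = 7.12°C
T_parcel − T_env = 6.4 − 7.12 = -0.72°C

-0.72°C (parcel cooler than environment)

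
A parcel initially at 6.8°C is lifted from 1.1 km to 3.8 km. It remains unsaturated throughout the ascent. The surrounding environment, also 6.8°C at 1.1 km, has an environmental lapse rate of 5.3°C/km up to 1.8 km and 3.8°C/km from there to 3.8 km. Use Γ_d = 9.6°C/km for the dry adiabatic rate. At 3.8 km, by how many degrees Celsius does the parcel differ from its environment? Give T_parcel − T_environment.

-14.61°C (parcel cooler than environment)

Parcel:
  Dry to 3800 m: -9.6 × 2.7 km = -25.92°C, so T = -19.12°C.
Environment:
  Environment, lower layer to 1800 m: -5.3 × 0.7 km = -3.71°C, so T = 3.09°C.
  Environment, upper layer to 3800 m: -3.8 × 2 km = -7.6°C, so T = -4.51°C.
T_parcel − T_env = -19.12 − (-4.51) = -14.61°C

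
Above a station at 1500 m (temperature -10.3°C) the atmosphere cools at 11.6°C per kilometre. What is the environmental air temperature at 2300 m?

From 1500 m to 2300 m (environmental): cools by 11.6 × 0.8 = 9.28°C, giving -19.58°C.

-19.58°C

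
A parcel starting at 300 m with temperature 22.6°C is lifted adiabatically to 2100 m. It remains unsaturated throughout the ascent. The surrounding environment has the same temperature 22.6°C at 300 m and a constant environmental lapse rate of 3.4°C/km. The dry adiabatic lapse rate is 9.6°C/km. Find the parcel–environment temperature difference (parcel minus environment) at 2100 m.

-11.16°C (parcel cooler than environment)

Parcel:
  300 → 2100 m (dry, 9.6°C/km): ΔT = -9.6 × 1.8 = -17.28°C → T = 5.32°C
Environment:
  300 → 2100 m (environment, 3.4°C/km): ΔT = -3.4 × 1.8 = -6.12°C → T = 16.48°C
T_parcel − T_env = 5.32 − 16.48 = -11.16°C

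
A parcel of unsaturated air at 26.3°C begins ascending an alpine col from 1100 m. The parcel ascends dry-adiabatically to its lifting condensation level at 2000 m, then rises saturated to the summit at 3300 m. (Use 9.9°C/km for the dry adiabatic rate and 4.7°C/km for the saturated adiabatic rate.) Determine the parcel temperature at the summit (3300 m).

11.28°C

From 1100 m to 2000 m (dry): cools by 9.9 × 0.9 = 8.91°C, giving 17.39°C.
From 2000 m to 3300 m (saturated): cools by 4.7 × 1.3 = 6.11°C, giving 11.28°C.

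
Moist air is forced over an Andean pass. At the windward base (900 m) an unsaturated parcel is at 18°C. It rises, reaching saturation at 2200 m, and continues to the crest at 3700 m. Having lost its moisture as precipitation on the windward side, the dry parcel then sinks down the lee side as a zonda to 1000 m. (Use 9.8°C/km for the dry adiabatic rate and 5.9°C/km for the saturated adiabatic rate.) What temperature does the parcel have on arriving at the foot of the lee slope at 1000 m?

22.87°C

Dry to 2200 m: -9.8 × 1.3 km = -12.74°C, so T = 5.26°C.
Saturated to 3700 m: -5.9 × 1.5 km = -8.85°C, so T = -3.59°C.
Dry descent to 1000 m: +9.8 × 2.7 km = +26.46°C, so T = 22.87°C.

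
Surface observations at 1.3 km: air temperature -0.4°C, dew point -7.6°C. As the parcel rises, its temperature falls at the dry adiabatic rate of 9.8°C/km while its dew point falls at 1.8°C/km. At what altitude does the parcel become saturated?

T and T_d converge at 9.8 − 1.8 = 8°C per km
Height above start = (-0.4 − (-7.6)) / 8 = 0.9 km
LCL altitude = 1300 m + 900 m = 2200 m

2.2 km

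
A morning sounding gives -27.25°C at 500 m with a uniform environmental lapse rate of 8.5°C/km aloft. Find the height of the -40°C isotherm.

Height above start = (-27.25 − (-40)) / 8.5 = 1.5 km
Altitude = 500 m + 1500 m = 2000 m

2000 m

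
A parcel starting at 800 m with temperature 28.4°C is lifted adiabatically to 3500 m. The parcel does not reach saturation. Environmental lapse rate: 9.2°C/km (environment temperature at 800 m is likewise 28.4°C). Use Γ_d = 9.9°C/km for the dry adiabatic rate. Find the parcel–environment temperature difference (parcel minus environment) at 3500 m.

-1.89°C (parcel cooler than environment)

Parcel:
  Dry to 3500 m: -9.9 × 2.7 km = -26.73°C, so T = 1.67°C.
Environment:
  Environment to 3500 m: -9.2 × 2.7 km = -24.84°C, so T = 3.56°C.
T_parcel − T_env = 1.67 − 3.56 = -1.89°C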